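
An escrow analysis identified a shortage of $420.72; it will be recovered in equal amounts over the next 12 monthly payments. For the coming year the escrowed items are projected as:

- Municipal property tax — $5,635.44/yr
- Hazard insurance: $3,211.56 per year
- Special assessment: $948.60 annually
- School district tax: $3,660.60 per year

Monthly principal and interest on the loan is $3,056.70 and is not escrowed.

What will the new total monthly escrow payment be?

$1,156.41

Municipal property tax — $5,635.44
Hazard insurance — $3,211.56
Special assessment — $948.60
School district tax — $3,660.60
Annual escrow total = $13,456.20
Base monthly escrow = $13,456.20 / 12 = $1,121.35
Monthly shortage recovery: $420.72 ÷ 12 = $35.06
New monthly escrow = $1,121.35 + $35.06 = $1,156.41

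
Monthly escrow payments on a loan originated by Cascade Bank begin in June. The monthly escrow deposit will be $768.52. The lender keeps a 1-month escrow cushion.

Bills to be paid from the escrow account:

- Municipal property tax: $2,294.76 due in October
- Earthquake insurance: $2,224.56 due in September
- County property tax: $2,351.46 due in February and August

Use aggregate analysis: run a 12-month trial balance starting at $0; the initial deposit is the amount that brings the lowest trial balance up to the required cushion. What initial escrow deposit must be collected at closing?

Cushion = 1 × $768.52 = $768.52
Trial balance (start $0, +$768.52 each month, − disbursements):
  Jun: +$768.52 → $768.52
  Jul: +$768.52 → $1,537.04
  Aug: +$768.52 − $2,351.46 → -$45.90
  Sep: +$768.52 − $2,224.56 → -$1,501.94
  Oct: +$768.52 − $2,294.76 → -$3,028.18
  Nov: +$768.52 → -$2,259.66
  Dec: +$768.52 → -$1,491.14
  Jan: +$768.52 → -$722.62
  Feb: +$768.52 − $2,351.46 → -$2,305.56
  Mar: +$768.52 → -$1,537.04
  Apr: +$768.52 → -$768.52
  May: +$768.52 → $0.00
Lowest trial balance = -$3,028.18 (Oct)
Initial deposit = cushion − low point = $768.52 − (-$3,028.18) = $3,796.70

$3,796.70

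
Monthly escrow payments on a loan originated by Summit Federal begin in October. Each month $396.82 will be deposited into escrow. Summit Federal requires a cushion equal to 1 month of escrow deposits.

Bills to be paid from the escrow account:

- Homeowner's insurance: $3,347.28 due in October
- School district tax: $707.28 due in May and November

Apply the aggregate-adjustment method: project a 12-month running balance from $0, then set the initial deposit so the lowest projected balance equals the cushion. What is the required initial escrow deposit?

$3,657.74

Cushion = 1 × $396.82 = $396.82
Trial balance (start $0, +$396.82 each month, − disbursements):
  Oct: +$396.82 − $3,347.28 → -$2,950.46
  Nov: +$396.82 − $707.28 → -$3,260.92
  Dec: +$396.82 → -$2,864.10
  Jan: +$396.82 → -$2,467.28
  Feb: +$396.82 → -$2,070.46
  Mar: +$396.82 → -$1,673.64
  Apr: +$396.82 → -$1,276.82
  May: +$396.82 − $707.28 → -$1,587.28
  Jun: +$396.82 → -$1,190.46
  Jul: +$396.82 → -$793.64
  Aug: +$396.82 → -$396.82
  Sep: +$396.82 → $0.00
Lowest trial balance = -$3,260.92 (Nov)
Initial deposit = cushion − low point = $396.82 − (-$3,260.92) = $3,657.74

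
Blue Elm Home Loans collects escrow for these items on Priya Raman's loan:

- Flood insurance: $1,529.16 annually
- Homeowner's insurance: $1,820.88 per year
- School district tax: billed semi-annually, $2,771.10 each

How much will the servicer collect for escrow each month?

Flood insurance = $1,529.16/yr
Homeowner's insurance = $1,820.88/yr
School district tax = $2,771.10 × 2 = $5,542.20/yr
Total per year = $1,529.16 + $1,820.88 + $5,542.20 = $8,892.24
Per month = $8,892.24 / 12 = $741.02

$741.02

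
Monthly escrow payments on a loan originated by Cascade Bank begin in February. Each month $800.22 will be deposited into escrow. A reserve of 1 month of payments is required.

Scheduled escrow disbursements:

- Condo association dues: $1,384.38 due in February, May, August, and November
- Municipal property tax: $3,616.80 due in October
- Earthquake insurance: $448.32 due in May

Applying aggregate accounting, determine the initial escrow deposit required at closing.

Cushion = 1 × $800.22 = $800.22
Trial balance (start $0, +$800.22 each month, − disbursements):
  Feb: +$800.22 − $1,384.38 → -$584.16
  Mar: +$800.22 → $216.06
  Apr: +$800.22 → $1,016.28
  May: +$800.22 − $1,832.70 → -$16.20
  Jun: +$800.22 → $784.02
  Jul: +$800.22 → $1,584.24
  Aug: +$800.22 − $1,384.38 → $1,000.08
  Sep: +$800.22 → $1,800.30
  Oct: +$800.22 − $3,616.80 → -$1,016.28
  Nov: +$800.22 − $1,384.38 → -$1,600.44
  Dec: +$800.22 → -$800.22
  Jan: +$800.22 → $0.00
Lowest trial balance = -$1,600.44 (Nov)
Initial deposit = cushion − low point = $800.22 − (-$1,600.44) = $2,400.66

$2,400.66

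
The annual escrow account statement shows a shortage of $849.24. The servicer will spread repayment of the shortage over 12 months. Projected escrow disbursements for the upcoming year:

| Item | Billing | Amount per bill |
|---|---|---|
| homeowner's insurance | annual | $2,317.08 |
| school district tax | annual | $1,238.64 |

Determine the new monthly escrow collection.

Homeowner's insurance — $2,317.08 annually
School district tax — $1,238.64 annually
Total annual escrow = $3,555.72
Monthly escrow = $3,555.72 / 12 = $296.31
Shortage per month = $849.24 ÷ 12 = $70.77
New monthly escrow = $296.31 + $70.77 = $367.08

$367.08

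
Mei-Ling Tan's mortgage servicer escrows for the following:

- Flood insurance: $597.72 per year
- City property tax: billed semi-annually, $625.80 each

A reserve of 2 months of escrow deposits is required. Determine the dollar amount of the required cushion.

Flood insurance = $597.72/yr
City property tax = $625.80 × 2 = $1,251.60/yr
Combined annual = $597.72 + $1,251.60 = $1,849.32
Monthly = $1,849.32 / 12 = $154.11
Required cushion = 2 × $154.11 = $308.22

$308.22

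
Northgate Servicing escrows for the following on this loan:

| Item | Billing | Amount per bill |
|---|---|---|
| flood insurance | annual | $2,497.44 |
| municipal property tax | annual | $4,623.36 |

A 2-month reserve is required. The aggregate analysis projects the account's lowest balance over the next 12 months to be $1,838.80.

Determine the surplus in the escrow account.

Flood insurance = $2,497.44/yr
Municipal property tax = $4,623.36/yr
Total per year = $7,120.80
Base monthly escrow = $7,120.80 / 12 = $593.40
Required cushion = 2 × $593.40 = $1,186.80
Excess over cushion: $1,838.80 − $1,186.80 = $652.00

$652.00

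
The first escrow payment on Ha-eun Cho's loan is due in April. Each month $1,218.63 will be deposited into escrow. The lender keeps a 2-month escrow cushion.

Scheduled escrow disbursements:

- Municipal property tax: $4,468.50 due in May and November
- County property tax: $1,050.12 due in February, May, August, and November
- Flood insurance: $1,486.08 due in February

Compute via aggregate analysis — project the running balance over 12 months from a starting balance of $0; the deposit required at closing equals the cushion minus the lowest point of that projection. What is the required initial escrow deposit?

$5,518.62

Cushion = 2 × $1,218.63 = $2,437.26
Trial balance (start $0, +$1,218.63 each month, − disbursements):
  Apr: +$1,218.63 → $1,218.63
  May: +$1,218.63 − $5,518.62 → -$3,081.36
  Jun: +$1,218.63 → -$1,862.73
  Jul: +$1,218.63 → -$644.10
  Aug: +$1,218.63 − $1,050.12 → -$475.59
  Sep: +$1,218.63 → $743.04
  Oct: +$1,218.63 → $1,961.67
  Nov: +$1,218.63 − $5,518.62 → -$2,338.32
  Dec: +$1,218.63 → -$1,119.69
  Jan: +$1,218.63 → $98.94
  Feb: +$1,218.63 − $2,536.20 → -$1,218.63
  Mar: +$1,218.63 → $0.00
Lowest trial balance = -$3,081.36 (May)
Initial deposit = cushion − low point = $2,437.26 − (-$3,081.36) = $5,518.62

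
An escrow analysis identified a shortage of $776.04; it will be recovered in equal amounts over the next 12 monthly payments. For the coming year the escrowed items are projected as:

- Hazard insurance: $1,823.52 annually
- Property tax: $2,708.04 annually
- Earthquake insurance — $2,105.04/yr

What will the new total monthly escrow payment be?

Hazard insurance = $1,823.52/yr
Property tax = $2,708.04/yr
Earthquake insurance = $2,105.04/yr
Combined annual = $1,823.52 + $2,708.04 + $2,105.04 = $6,636.60
Per month = $6,636.60 / 12 = $553.05
Shortage spread = $776.04 ÷ 12 = $64.67/mo
New monthly escrow = $553.05 + $64.67 = $617.72

$617.72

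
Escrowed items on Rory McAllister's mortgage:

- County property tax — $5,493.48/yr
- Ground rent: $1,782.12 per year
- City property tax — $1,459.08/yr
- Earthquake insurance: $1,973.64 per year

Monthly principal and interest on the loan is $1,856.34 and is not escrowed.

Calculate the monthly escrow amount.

$892.36

County property tax — $5,493.48 per year
Ground rent — $1,782.12 per year
City property tax — $1,459.08 per year
Earthquake insurance — $1,973.64 per year
Combined annual = $10,708.32
Monthly escrow = $10,708.32 ÷ 12 = $892.36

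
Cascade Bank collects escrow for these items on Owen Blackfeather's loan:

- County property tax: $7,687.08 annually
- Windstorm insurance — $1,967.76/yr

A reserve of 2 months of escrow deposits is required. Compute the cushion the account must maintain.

$1,609.14

County property tax — $7,687.08/yr
Windstorm insurance — $1,967.76/yr
Combined annual = $9,654.84
Base monthly escrow = $9,654.84 / 12 = $804.57
Cushion = 2 × $804.57 = $1,609.14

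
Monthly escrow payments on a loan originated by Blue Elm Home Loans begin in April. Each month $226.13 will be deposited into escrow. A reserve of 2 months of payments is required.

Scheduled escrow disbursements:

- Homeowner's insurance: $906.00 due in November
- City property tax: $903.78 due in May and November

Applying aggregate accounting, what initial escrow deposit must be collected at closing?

$1,356.78

Cushion = 2 × $226.13 = $452.26
Trial balance (start $0, +$226.13 each month, − disbursements):
  Apr: +$226.13 → $226.13
  May: +$226.13 − $903.78 → -$451.52
  Jun: +$226.13 → -$225.39
  Jul: +$226.13 → $0.74
  Aug: +$226.13 → $226.87
  Sep: +$226.13 → $453.00
  Oct: +$226.13 → $679.13
  Nov: +$226.13 − $1,809.78 → -$904.52
  Dec: +$226.13 → -$678.39
  Jan: +$226.13 → -$452.26
  Feb: +$226.13 → -$226.13
  Mar: +$226.13 → $0.00
Lowest trial balance = -$904.52 (Nov)
Initial deposit = cushion − low point = $452.26 − (-$904.52) = $1,356.78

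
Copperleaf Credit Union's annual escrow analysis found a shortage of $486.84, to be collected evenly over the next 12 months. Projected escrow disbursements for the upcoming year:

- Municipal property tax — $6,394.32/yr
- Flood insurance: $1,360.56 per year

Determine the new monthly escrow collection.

$686.81

Municipal property tax: $6,394.32
Flood insurance: $1,360.56
Total per year = $6,394.32 + $1,360.56 = $7,754.88
Monthly = $7,754.88 / 12 = $646.24
Shortage per month = $486.84 / 12 = $40.57
New monthly escrow = $646.24 + $40.57 = $686.81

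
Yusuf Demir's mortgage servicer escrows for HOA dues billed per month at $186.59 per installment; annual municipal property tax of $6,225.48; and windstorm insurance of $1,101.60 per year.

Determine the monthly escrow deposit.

$797.18

HOA dues = $186.59 × 12 = $2,239.08
Municipal property tax = $6,225.48
Windstorm insurance = $1,101.60
Annual escrow total = $2,239.08 + $6,225.48 + $1,101.60 = $9,566.16
Base monthly escrow = $9,566.16 / 12 = $797.18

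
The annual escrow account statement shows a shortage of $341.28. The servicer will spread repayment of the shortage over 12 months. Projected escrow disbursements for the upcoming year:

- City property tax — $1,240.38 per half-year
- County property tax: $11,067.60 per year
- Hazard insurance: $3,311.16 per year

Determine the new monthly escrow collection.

$1,433.40

City property tax: $1,240.38 × 2 = $2,480.76 per year
County property tax: $11,067.60 per year
Hazard insurance: $3,311.16 per year
Yearly total = $16,859.52
Monthly escrow = $16,859.52 ÷ 12 = $1,404.96
Monthly shortage recovery: $341.28 / 12 = $28.44
Adjusted monthly = $1,404.96 + $28.44 = $1,433.40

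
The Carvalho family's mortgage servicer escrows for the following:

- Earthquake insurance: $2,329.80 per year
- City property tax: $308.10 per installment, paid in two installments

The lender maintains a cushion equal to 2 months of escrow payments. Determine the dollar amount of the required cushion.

$491.00

Earthquake insurance = $2,329.80/yr
City property tax = $308.10 × 2 = $616.20/yr
Yearly total = $2,946.00
Base monthly escrow = $2,946.00 ÷ 12 = $245.50
Required cushion = 2 × $245.50 = $491.00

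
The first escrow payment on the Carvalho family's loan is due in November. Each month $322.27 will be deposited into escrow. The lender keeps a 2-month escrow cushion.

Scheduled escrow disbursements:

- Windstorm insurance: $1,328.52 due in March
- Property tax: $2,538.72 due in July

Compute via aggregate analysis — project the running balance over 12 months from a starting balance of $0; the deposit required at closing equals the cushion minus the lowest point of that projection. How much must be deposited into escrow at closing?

$1,611.35

Cushion = 2 × $322.27 = $644.54
Trial balance (start $0, +$322.27 each month, − disbursements):
  Nov: +$322.27 → $322.27
  Dec: +$322.27 → $644.54
  Jan: +$322.27 → $966.81
  Feb: +$322.27 → $1,289.08
  Mar: +$322.27 − $1,328.52 → $282.83
  Apr: +$322.27 → $605.10
  May: +$322.27 → $927.37
  Jun: +$322.27 → $1,249.64
  Jul: +$322.27 − $2,538.72 → -$966.81
  Aug: +$322.27 → -$644.54
  Sep: +$322.27 → -$322.27
  Oct: +$322.27 → $0.00
Lowest trial balance = -$966.81 (Jul)
Initial deposit = cushion − low point = $644.54 − (-$966.81) = $1,611.35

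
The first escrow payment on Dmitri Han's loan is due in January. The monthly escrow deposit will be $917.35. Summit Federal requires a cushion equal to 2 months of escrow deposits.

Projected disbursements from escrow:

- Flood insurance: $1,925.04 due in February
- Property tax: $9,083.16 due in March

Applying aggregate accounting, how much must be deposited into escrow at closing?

$10,090.85

Cushion = 2 × $917.35 = $1,834.70
Trial balance (start $0, +$917.35 each month, − disbursements):
  Jan: +$917.35 → $917.35
  Feb: +$917.35 − $1,925.04 → -$90.34
  Mar: +$917.35 − $9,083.16 → -$8,256.15
  Apr: +$917.35 → -$7,338.80
  May: +$917.35 → -$6,421.45
  Jun: +$917.35 → -$5,504.10
  Jul: +$917.35 → -$4,586.75
  Aug: +$917.35 → -$3,669.40
  Sep: +$917.35 → -$2,752.05
  Oct: +$917.35 → -$1,834.70
  Nov: +$917.35 → -$917.35
  Dec: +$917.35 → $0.00
Lowest trial balance = -$8,256.15 (Mar)
Initial deposit = cushion − low point = $1,834.70 − (-$8,256.15) = $10,090.85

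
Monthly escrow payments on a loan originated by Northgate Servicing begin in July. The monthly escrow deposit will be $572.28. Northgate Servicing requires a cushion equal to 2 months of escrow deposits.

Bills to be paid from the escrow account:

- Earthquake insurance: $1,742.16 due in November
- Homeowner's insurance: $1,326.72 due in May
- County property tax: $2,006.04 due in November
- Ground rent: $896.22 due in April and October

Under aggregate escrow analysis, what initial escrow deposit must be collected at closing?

$2,927.58

Cushion = 2 × $572.28 = $1,144.56
Trial balance (start $0, +$572.28 each month, − disbursements):
  Jul: +$572.28 → $572.28
  Aug: +$572.28 → $1,144.56
  Sep: +$572.28 → $1,716.84
  Oct: +$572.28 − $896.22 → $1,392.90
  Nov: +$572.28 − $3,748.20 → -$1,783.02
  Dec: +$572.28 → -$1,210.74
  Jan: +$572.28 → -$638.46
  Feb: +$572.28 → -$66.18
  Mar: +$572.28 → $506.10
  Apr: +$572.28 − $896.22 → $182.16
  May: +$572.28 − $1,326.72 → -$572.28
  Jun: +$572.28 → $0.00
Lowest trial balance = -$1,783.02 (Nov)
Initial deposit = cushion − low point = $1,144.56 − (-$1,783.02) = $2,927.58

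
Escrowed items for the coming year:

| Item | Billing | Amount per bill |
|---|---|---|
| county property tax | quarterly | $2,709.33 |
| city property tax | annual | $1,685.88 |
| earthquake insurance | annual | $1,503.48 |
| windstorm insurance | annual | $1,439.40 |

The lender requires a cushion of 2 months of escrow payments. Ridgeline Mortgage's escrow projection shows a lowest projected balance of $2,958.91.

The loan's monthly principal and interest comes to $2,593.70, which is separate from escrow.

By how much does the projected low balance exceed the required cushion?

County property tax = $2,709.33 × 4 = $10,837.32 per year
City property tax = $1,685.88 per year
Earthquake insurance = $1,503.48 per year
Windstorm insurance = $1,439.40 per year
Annual escrow total = $10,837.32 + $1,685.88 + $1,503.48 + $1,439.40 = $15,466.08
Monthly escrow = $15,466.08 / 12 = $1,288.84
Cushion = 2 × $1,288.84 = $2,577.68
Surplus = $2,958.91 − $2,577.68 = $381.23

$381.23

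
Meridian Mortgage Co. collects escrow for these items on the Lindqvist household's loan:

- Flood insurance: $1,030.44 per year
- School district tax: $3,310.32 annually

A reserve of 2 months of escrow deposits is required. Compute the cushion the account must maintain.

Flood insurance = $1,030.44
School district tax = $3,310.32
Yearly total = $4,340.76
Monthly escrow = $4,340.76 / 12 = $361.73
Required cushion = 2 × $361.73 = $723.46

$723.46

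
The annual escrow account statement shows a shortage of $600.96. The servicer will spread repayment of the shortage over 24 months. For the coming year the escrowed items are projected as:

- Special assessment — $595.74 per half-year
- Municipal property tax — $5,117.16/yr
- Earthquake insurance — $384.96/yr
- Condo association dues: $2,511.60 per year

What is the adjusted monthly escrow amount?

$792.14

Special assessment = $595.74 × 2 = $1,191.48
Municipal property tax = $5,117.16
Earthquake insurance = $384.96
Condo association dues = $2,511.60
Combined annual = $1,191.48 + $5,117.16 + $384.96 + $2,511.60 = $9,205.20
Monthly escrow = $9,205.20 ÷ 12 = $767.10
Shortage per month = $600.96 ÷ 24 = $25.04
New monthly escrow = $767.10 + $25.04 = $792.14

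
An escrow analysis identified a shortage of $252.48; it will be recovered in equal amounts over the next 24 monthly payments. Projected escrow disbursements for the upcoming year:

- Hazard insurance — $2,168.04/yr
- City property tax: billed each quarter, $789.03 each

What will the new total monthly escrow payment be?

$454.20

Hazard insurance: $2,168.04
City property tax: $789.03 × 4 = $3,156.12
Yearly total = $5,324.16
Per month = $5,324.16 / 12 = $443.68
Shortage spread = $252.48 / 24 = $10.52/mo
Adjusted monthly = $443.68 + $10.52 = $454.20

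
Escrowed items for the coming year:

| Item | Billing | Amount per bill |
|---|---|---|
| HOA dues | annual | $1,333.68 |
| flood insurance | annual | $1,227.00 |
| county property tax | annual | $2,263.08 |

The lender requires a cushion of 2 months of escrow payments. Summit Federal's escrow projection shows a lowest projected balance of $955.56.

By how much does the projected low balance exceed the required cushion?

$151.60

HOA dues: $1,333.68/yr
Flood insurance: $1,227.00/yr
County property tax: $2,263.08/yr
Annual escrow total = $4,823.76
Monthly escrow = $4,823.76 / 12 = $401.98
Cushion = 2 × $401.98 = $803.96
Excess over cushion: $955.56 − $803.96 = $151.60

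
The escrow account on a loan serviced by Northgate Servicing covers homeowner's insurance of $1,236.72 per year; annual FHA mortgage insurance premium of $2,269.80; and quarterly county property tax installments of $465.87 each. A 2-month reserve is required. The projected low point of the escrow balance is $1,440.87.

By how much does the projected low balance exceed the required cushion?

$545.87

Homeowner's insurance = $1,236.72/yr
FHA mortgage insurance premium = $2,269.80/yr
County property tax = $465.87 × 4 = $1,863.48/yr
Annual escrow total = $1,236.72 + $2,269.80 + $1,863.48 = $5,370.00
Monthly escrow = $5,370.00 / 12 = $447.50
Required cushion = 2 × $447.50 = $895.00
Excess over cushion: $1,440.87 − $895.00 = $545.87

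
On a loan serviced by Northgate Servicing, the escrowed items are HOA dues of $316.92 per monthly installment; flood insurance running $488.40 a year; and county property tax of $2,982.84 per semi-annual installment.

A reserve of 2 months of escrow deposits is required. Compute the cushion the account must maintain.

$1,709.52

HOA dues = $316.92 × 12 = $3,803.04
Flood insurance = $488.40
County property tax = $2,982.84 × 2 = $5,965.68
Annual escrow total = $10,257.12
Monthly escrow = $10,257.12 / 12 = $854.76
Reserve = 2 × $854.76 = $1,709.52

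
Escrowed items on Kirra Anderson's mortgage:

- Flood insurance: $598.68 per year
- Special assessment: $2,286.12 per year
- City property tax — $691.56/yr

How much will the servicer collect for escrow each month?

Flood insurance = $598.68/yr
Special assessment = $2,286.12/yr
City property tax = $691.56/yr
Total annual escrow = $598.68 + $2,286.12 + $691.56 = $3,576.36
Monthly escrow = $3,576.36 / 12 = $298.03

$298.03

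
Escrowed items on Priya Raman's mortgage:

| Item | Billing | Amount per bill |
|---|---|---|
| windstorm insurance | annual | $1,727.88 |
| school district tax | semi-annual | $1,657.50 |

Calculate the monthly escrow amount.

$420.24

Windstorm insurance = $1,727.88
School district tax = $1,657.50 × 2 = $3,315.00
Total annual escrow = $1,727.88 + $3,315.00 = $5,042.88
Monthly = $5,042.88 ÷ 12 = $420.24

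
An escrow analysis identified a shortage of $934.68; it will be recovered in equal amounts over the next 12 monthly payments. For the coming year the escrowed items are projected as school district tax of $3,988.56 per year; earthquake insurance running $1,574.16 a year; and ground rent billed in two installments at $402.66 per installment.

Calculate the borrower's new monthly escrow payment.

$608.56

School district tax = $3,988.56/yr
Earthquake insurance = $1,574.16/yr
Ground rent = $402.66 × 2 = $805.32/yr
Combined annual = $6,368.04
Monthly = $6,368.04 ÷ 12 = $530.67
Shortage spread = $934.68 / 12 = $77.89/mo
New monthly escrow = $530.67 + $77.89 = $608.56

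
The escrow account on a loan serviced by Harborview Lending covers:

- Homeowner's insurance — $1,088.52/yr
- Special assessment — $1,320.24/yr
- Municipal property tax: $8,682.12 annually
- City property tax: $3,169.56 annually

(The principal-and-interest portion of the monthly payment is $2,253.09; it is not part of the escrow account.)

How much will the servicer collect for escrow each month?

Homeowner's insurance: $1,088.52/yr
Special assessment: $1,320.24/yr
Municipal property tax: $8,682.12/yr
City property tax: $3,169.56/yr
Annual escrow total = $1,088.52 + $1,320.24 + $8,682.12 + $3,169.56 = $14,260.44
Monthly = $14,260.44 ÷ 12 = $1,188.37

$1,188.37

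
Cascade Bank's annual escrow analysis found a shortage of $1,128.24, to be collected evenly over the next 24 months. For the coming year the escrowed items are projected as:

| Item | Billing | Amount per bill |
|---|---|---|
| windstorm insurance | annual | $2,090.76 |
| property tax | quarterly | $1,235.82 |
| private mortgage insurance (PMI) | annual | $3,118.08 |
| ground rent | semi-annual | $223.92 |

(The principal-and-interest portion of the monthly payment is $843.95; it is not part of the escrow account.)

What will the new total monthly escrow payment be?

$930.34

Windstorm insurance: $2,090.76
Property tax: $1,235.82 × 4 = $4,943.28
Private mortgage insurance (PMI): $3,118.08
Ground rent: $223.92 × 2 = $447.84
Total annual escrow = $10,599.96
Monthly = $10,599.96 / 12 = $883.33
Shortage per month = $1,128.24 / 24 = $47.01
New monthly escrow = $883.33 + $47.01 = $930.34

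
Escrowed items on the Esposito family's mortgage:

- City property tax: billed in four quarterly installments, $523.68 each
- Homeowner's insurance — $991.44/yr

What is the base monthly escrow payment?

City property tax — $523.68 × 4 = $2,094.72 annually
Homeowner's insurance — $991.44 annually
Annual escrow total = $2,094.72 + $991.44 = $3,086.16
Monthly escrow = $3,086.16 ÷ 12 = $257.18

$257.18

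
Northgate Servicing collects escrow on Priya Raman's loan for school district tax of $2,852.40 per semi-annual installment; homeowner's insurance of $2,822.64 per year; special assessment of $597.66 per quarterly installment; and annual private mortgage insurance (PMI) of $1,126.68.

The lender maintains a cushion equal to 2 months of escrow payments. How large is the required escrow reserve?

School district tax: $2,852.40 × 2 = $5,704.80/yr
Homeowner's insurance: $2,822.64/yr
Special assessment: $597.66 × 4 = $2,390.64/yr
Private mortgage insurance (PMI): $1,126.68/yr
Yearly total = $12,044.76
Per month = $12,044.76 ÷ 12 = $1,003.73
Reserve = 2 × $1,003.73 = $2,007.46

$2,007.46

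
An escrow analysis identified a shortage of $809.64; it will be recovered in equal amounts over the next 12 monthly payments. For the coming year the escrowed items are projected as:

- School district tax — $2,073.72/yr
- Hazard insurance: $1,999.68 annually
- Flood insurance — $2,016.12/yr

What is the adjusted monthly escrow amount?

$574.93

School district tax — $2,073.72/yr
Hazard insurance — $1,999.68/yr
Flood insurance — $2,016.12/yr
Total annual escrow = $2,073.72 + $1,999.68 + $2,016.12 = $6,089.52
Base monthly escrow = $6,089.52 ÷ 12 = $507.46
Shortage spread = $809.64 / 12 = $67.47/mo
Adjusted monthly = $507.46 + $67.47 = $574.93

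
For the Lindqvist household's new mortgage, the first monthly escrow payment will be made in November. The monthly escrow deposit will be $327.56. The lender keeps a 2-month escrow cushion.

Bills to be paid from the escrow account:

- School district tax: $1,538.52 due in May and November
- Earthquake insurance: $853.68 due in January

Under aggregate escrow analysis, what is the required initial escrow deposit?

$2,292.92

Cushion = 2 × $327.56 = $655.12
Trial balance (start $0, +$327.56 each month, − disbursements):
  Nov: +$327.56 − $1,538.52 → -$1,210.96
  Dec: +$327.56 → -$883.40
  Jan: +$327.56 − $853.68 → -$1,409.52
  Feb: +$327.56 → -$1,081.96
  Mar: +$327.56 → -$754.40
  Apr: +$327.56 → -$426.84
  May: +$327.56 − $1,538.52 → -$1,637.80
  Jun: +$327.56 → -$1,310.24
  Jul: +$327.56 → -$982.68
  Aug: +$327.56 → -$655.12
  Sep: +$327.56 → -$327.56
  Oct: +$327.56 → $0.00
Lowest trial balance = -$1,637.80 (May)
Initial deposit = cushion − low point = $655.12 − (-$1,637.80) = $2,292.92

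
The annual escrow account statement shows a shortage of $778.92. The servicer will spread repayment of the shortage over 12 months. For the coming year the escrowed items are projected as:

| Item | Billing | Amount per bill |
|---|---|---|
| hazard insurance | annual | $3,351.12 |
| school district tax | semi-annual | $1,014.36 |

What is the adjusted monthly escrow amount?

$513.23

Hazard insurance: $3,351.12/yr
School district tax: $1,014.36 × 2 = $2,028.72/yr
Combined annual = $5,379.84
Per month = $5,379.84 / 12 = $448.32
Shortage spread = $778.92 ÷ 12 = $64.91/mo
New monthly escrow = $448.32 + $64.91 = $513.23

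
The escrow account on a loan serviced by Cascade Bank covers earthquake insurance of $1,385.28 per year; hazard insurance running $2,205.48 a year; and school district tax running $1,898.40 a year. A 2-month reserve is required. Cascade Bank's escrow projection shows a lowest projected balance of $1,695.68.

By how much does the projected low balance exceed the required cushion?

$780.82

Earthquake insurance: $1,385.28/yr
Hazard insurance: $2,205.48/yr
School district tax: $1,898.40/yr
Combined annual = $5,489.16
Monthly = $5,489.16 ÷ 12 = $457.43
Required cushion = 2 × $457.43 = $914.86
Excess over cushion: $1,695.68 − $914.86 = $780.82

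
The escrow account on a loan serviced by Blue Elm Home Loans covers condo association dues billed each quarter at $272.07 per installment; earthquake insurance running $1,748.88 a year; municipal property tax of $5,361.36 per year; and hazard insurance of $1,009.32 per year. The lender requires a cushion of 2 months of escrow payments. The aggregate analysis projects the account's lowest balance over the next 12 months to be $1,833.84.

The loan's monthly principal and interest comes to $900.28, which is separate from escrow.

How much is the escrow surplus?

Condo association dues — $272.07 × 4 = $1,088.28 annually
Earthquake insurance — $1,748.88 annually
Municipal property tax — $5,361.36 annually
Hazard insurance — $1,009.32 annually
Total per year = $9,207.84
Monthly = $9,207.84 / 12 = $767.32
Cushion = 2 × $767.32 = $1,534.64
Excess over cushion: $1,833.84 − $1,534.64 = $299.20

$299.20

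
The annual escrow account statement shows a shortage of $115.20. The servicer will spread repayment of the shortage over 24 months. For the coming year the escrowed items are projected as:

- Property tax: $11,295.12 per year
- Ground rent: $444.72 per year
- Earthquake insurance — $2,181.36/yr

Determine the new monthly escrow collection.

$1,164.90

Property tax = $11,295.12/yr
Ground rent = $444.72/yr
Earthquake insurance = $2,181.36/yr
Annual escrow total = $13,921.20
Per month = $13,921.20 / 12 = $1,160.10
Monthly shortage recovery: $115.20 / 24 = $4.80
Adjusted monthly = $1,160.10 + $4.80 = $1,164.90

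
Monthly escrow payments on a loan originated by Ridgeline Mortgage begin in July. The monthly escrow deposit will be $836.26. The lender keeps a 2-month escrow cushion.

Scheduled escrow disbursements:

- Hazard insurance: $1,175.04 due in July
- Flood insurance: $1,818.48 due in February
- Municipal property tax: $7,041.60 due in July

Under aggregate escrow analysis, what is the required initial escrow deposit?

Cushion = 2 × $836.26 = $1,672.52
Trial balance (start $0, +$836.26 each month, − disbursements):
  Jul: +$836.26 − $8,216.64 → -$7,380.38
  Aug: +$836.26 → -$6,544.12
  Sep: +$836.26 → -$5,707.86
  Oct: +$836.26 → -$4,871.60
  Nov: +$836.26 → -$4,035.34
  Dec: +$836.26 → -$3,199.08
  Jan: +$836.26 → -$2,362.82
  Feb: +$836.26 − $1,818.48 → -$3,345.04
  Mar: +$836.26 → -$2,508.78
  Apr: +$836.26 → -$1,672.52
  May: +$836.26 → -$836.26
  Jun: +$836.26 → $0.00
Lowest trial balance = -$7,380.38 (Jul)
Initial deposit = cushion − low point = $1,672.52 − (-$7,380.38) = $9,052.90

$9,052.90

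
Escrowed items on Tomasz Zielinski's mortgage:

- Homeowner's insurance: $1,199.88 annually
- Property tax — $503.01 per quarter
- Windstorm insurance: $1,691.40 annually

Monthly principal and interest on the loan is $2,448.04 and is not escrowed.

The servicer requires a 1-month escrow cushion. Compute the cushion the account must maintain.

Homeowner's insurance = $1,199.88/yr
Property tax = $503.01 × 4 = $2,012.04/yr
Windstorm insurance = $1,691.40/yr
Annual escrow total = $4,903.32
Per month = $4,903.32 ÷ 12 = $408.61
Cushion = 1 × $408.61 = $408.61

$408.61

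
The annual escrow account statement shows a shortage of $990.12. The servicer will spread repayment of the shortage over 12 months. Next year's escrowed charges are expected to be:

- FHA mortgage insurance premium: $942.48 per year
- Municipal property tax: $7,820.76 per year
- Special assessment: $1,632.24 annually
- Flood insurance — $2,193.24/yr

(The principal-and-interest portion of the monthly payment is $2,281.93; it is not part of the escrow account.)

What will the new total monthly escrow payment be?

$1,131.57

FHA mortgage insurance premium — $942.48 per year
Municipal property tax — $7,820.76 per year
Special assessment — $1,632.24 per year
Flood insurance — $2,193.24 per year
Yearly total = $942.48 + $7,820.76 + $1,632.24 + $2,193.24 = $12,588.72
Monthly = $12,588.72 ÷ 12 = $1,049.06
Shortage per month = $990.12 ÷ 12 = $82.51
New monthly escrow = $1,049.06 + $82.51 = $1,131.57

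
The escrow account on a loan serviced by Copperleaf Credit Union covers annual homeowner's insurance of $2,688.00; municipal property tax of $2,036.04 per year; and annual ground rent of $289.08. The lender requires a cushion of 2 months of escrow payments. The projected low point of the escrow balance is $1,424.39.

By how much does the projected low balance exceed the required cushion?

Homeowner's insurance = $2,688.00/yr
Municipal property tax = $2,036.04/yr
Ground rent = $289.08/yr
Annual escrow total = $2,688.00 + $2,036.04 + $289.08 = $5,013.12
Base monthly escrow = $5,013.12 ÷ 12 = $417.76
Cushion = 2 × $417.76 = $835.52
Excess over cushion: $1,424.39 − $835.52 = $588.87

$588.87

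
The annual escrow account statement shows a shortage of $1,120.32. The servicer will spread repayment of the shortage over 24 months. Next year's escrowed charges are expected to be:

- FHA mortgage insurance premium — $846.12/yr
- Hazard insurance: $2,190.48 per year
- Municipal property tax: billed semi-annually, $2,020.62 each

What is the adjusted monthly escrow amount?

$636.50

FHA mortgage insurance premium = $846.12/yr
Hazard insurance = $2,190.48/yr
Municipal property tax = $2,020.62 × 2 = $4,041.24/yr
Annual escrow total = $846.12 + $2,190.48 + $4,041.24 = $7,077.84
Monthly = $7,077.84 ÷ 12 = $589.82
Shortage per month = $1,120.32 / 24 = $46.68
Adjusted monthly = $589.82 + $46.68 = $636.50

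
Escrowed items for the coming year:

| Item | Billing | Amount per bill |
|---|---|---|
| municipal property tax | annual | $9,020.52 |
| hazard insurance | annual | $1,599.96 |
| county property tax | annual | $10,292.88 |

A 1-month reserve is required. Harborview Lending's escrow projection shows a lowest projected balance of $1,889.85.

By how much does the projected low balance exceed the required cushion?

Municipal property tax = $9,020.52 annually
Hazard insurance = $1,599.96 annually
County property tax = $10,292.88 annually
Total per year = $20,913.36
Per month = $20,913.36 ÷ 12 = $1,742.78
Required cushion = 1 × $1,742.78 = $1,742.78
Surplus = $1,889.85 − $1,742.78 = $147.07

$147.07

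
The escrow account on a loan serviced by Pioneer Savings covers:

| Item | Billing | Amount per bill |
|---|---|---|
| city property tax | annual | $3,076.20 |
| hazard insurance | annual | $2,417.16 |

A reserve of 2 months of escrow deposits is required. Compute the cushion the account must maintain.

City property tax: $3,076.20/yr
Hazard insurance: $2,417.16/yr
Total per year = $5,493.36
Monthly = $5,493.36 ÷ 12 = $457.78
Reserve = 2 × $457.78 = $915.56

$915.56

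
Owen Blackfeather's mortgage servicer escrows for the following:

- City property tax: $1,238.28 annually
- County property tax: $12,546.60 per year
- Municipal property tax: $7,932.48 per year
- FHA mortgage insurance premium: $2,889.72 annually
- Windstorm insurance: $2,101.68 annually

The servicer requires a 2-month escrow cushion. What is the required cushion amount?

City property tax = $1,238.28 per year
County property tax = $12,546.60 per year
Municipal property tax = $7,932.48 per year
FHA mortgage insurance premium = $2,889.72 per year
Windstorm insurance = $2,101.68 per year
Total annual escrow = $1,238.28 + $12,546.60 + $7,932.48 + $2,889.72 + $2,101.68 = $26,708.76
Monthly escrow = $26,708.76 ÷ 12 = $2,225.73
Required cushion = 2 × $2,225.73 = $4,451.46

$4,451.46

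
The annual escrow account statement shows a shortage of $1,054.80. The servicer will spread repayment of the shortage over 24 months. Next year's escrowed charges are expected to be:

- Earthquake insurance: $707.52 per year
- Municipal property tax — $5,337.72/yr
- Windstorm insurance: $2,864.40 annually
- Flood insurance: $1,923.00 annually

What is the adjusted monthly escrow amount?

Earthquake insurance = $707.52 annually
Municipal property tax = $5,337.72 annually
Windstorm insurance = $2,864.40 annually
Flood insurance = $1,923.00 annually
Total per year = $707.52 + $5,337.72 + $2,864.40 + $1,923.00 = $10,832.64
Monthly escrow = $10,832.64 / 12 = $902.72
Shortage spread = $1,054.80 / 24 = $43.95/mo
New monthly escrow = $902.72 + $43.95 = $946.67

$946.67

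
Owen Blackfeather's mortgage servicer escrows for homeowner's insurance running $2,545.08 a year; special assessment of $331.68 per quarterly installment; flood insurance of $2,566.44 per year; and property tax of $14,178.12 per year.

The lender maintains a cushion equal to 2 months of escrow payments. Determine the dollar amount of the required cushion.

Homeowner's insurance — $2,545.08 per year
Special assessment — $331.68 × 4 = $1,326.72 per year
Flood insurance — $2,566.44 per year
Property tax — $14,178.12 per year
Total per year = $20,616.36
Monthly escrow = $20,616.36 / 12 = $1,718.03
Reserve = 2 × $1,718.03 = $3,436.06

$3,436.06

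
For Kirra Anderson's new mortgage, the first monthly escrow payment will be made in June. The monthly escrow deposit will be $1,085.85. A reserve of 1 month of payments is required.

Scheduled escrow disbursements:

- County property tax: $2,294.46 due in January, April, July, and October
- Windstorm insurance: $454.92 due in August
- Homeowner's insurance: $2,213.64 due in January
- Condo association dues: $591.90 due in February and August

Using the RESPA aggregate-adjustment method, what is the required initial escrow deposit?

Cushion = 1 × $1,085.85 = $1,085.85
Trial balance (start $0, +$1,085.85 each month, − disbursements):
  Jun: +$1,085.85 → $1,085.85
  Jul: +$1,085.85 − $2,294.46 → -$122.76
  Aug: +$1,085.85 − $1,046.82 → -$83.73
  Sep: +$1,085.85 → $1,002.12
  Oct: +$1,085.85 − $2,294.46 → -$206.49
  Nov: +$1,085.85 → $879.36
  Dec: +$1,085.85 → $1,965.21
  Jan: +$1,085.85 − $4,508.10 → -$1,457.04
  Feb: +$1,085.85 − $591.90 → -$963.09
  Mar: +$1,085.85 → $122.76
  Apr: +$1,085.85 − $2,294.46 → -$1,085.85
  May: +$1,085.85 → $0.00
Lowest trial balance = -$1,457.04 (Jan)
Initial deposit = cushion − low point = $1,085.85 − (-$1,457.04) = $2,542.89

$2,542.89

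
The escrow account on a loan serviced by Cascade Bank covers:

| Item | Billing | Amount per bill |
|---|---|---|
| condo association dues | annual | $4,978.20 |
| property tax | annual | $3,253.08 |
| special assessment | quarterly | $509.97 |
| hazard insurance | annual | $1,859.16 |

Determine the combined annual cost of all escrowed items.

$12,130.32

Condo association dues — $4,978.20/yr
Property tax — $3,253.08/yr
Special assessment — $509.97 × 4 = $2,039.88/yr
Hazard insurance — $1,859.16/yr
Annual escrow total = $12,130.32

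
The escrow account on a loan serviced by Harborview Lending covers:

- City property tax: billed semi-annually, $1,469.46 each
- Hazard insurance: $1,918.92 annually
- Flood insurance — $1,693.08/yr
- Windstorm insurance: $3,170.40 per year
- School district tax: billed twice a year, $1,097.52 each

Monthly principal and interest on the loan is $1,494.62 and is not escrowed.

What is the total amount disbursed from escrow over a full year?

$11,916.36

City property tax = $1,469.46 × 2 = $2,938.92/yr
Hazard insurance = $1,918.92/yr
Flood insurance = $1,693.08/yr
Windstorm insurance = $3,170.40/yr
School district tax = $1,097.52 × 2 = $2,195.04/yr
Total per year = $2,938.92 + $1,918.92 + $1,693.08 + $3,170.40 + $2,195.04 = $11,916.36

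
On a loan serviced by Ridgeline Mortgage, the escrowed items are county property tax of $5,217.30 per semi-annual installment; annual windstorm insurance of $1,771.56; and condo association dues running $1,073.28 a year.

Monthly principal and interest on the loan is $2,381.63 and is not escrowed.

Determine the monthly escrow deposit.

County property tax = $5,217.30 × 2 = $10,434.60/yr
Windstorm insurance = $1,771.56/yr
Condo association dues = $1,073.28/yr
Combined annual = $10,434.60 + $1,771.56 + $1,073.28 = $13,279.44
Base monthly escrow = $13,279.44 ÷ 12 = $1,106.62

$1,106.62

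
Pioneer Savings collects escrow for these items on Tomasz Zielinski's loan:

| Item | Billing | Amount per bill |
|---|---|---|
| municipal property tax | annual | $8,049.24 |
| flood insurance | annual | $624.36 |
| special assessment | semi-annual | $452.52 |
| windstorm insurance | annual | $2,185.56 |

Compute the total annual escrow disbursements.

$11,764.20

Municipal property tax — $8,049.24
Flood insurance — $624.36
Special assessment — $452.52 × 2 = $905.04
Windstorm insurance — $2,185.56
Total annual escrow = $8,049.24 + $624.36 + $905.04 + $2,185.56 = $11,764.20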